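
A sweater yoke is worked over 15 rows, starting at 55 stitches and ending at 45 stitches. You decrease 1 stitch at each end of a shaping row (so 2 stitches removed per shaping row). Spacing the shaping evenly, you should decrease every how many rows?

Stitches to remove: |45 − 55| = 10.
Shaping rows needed: 10 / 2 = 5.
15 rows / 5 = every 3 rows.

Decrease every 3rd row.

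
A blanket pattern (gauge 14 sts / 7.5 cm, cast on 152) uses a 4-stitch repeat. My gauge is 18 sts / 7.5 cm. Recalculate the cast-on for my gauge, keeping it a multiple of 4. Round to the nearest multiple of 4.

152 × 18 / 14 = 195.43.
Nearest multiple of 4: 196.

196 stitches.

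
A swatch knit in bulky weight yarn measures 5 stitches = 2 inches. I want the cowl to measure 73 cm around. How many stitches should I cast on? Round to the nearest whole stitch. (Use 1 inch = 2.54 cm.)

Cast on 72 stitches.

73 cm = 28.74 in.
5 stitches / 2 in = 2.5 stitches per inch.
28.74 × 2.5 = 71.85 stitches.
Round to nearest → 72.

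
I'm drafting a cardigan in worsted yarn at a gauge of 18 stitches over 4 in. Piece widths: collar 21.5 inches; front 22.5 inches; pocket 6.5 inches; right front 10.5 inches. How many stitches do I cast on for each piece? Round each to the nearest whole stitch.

Rate = 18/4 = 4.5 sts per in.
collar: 21.5 × 4.5 = 96.75 → 97.
front: 22.5 × 4.5 = 101.25 → 101.
pocket: 6.5 × 4.5 = 29.25 → 29.
right front: 10.5 × 4.5 = 47.25 → 47.

collar 97; front 101; pocket 29; right front 47.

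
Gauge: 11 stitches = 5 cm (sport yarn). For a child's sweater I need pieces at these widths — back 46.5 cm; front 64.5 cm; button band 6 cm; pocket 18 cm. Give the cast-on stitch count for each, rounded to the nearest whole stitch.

Rate = 11/5 = 2.2 sts per cm.
back: 46.5 × 2.2 = 102.30 → 102.
front: 64.5 × 2.2 = 141.90 → 142.
button band: 6 × 2.2 = 13.20 → 13.
pocket: 18 × 2.2 = 39.60 → 40.

back 102; front 142; button band 13; pocket 40.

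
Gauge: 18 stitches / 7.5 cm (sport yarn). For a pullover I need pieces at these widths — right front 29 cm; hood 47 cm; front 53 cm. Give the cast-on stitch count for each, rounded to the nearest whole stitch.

right front 70; hood 113; front 127.

Rate = 18/7.5 = 2.4 sts per cm.
right front: 29 × 2.4 = 69.60 → 70.
hood: 47 × 2.4 = 112.80 → 113.
front: 53 × 2.4 = 127.20 → 127.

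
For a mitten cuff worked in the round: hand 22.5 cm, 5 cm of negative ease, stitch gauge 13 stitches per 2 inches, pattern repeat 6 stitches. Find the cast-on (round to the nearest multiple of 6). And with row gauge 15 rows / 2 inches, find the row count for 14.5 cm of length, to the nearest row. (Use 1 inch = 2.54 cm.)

Cast on 42 stitches; work 43 rows.

Finished = 22.5 − 5 = 17.5 cm.
17.5 cm × 1/2.54 = 6.89 inches.
13/2 = 6.5 sts per in; 6.89 × 6.5 = 44.78 sts.
Nearest multiple of 6 → 42.
14.5 cm = 5.71 inches; × 7.5 = 42.81 → 43 rows.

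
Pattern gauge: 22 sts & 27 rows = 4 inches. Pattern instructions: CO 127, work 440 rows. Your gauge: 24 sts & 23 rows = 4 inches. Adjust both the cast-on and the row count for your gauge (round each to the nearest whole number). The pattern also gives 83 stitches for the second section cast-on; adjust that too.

Stitches: 127 × 24/22 = 138.55 → 139.
Rows: 440 × 23/27 = 374.81 → 375.
second section cast-on: 83 × 24/22 = 90.55 → 91.

Cast on 139 stitches; work 375 rows; second section cast-on 91 stitches.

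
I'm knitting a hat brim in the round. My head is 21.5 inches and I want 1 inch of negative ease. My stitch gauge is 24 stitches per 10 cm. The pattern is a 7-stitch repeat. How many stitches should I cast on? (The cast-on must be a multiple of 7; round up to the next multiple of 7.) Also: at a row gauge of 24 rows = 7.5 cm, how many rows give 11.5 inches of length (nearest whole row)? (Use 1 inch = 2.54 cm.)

Finished = 21.5 − 1 = 20.5 inches.
20.5 inches × 2.54 = 52.07 cm.
24/10 = 2.4 sts per cm; 52.07 × 2.4 = 124.97 sts.
Next multiple of 7 → 126.
11.5 inches = 29.21 cm; × 3.2 = 93.47 → 93 rows.

Cast on 126 stitches; work 93 rows.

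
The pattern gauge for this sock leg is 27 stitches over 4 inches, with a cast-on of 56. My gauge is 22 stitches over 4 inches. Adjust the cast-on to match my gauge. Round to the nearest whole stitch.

CO 46 sts.

Scale factor = 22 / 27 = 0.815.
56 × 22 / 27 = 45.63 sts.
→ 46 sts.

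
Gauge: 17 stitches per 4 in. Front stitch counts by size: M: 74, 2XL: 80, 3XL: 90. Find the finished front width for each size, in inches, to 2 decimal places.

17/4 = 4.25 sts per in.
M: 74 / 4.25 = 17.412 → 17.41 in.
2XL: 80 / 4.25 = 18.824 → 18.82 in.
3XL: 90 / 4.25 = 21.176 → 21.18 in.

M 17.41 inches; 2XL 18.82 inches; 3XL 21.18 inches.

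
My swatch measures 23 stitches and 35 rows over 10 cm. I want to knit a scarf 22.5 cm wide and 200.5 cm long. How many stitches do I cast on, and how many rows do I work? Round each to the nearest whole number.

Cast on 52 stitches and work 702 rows.

Stitch gauge = 23/10 = 2.3 sts/cm; 22.5 × 2.3 = 51.75 → 52 sts.
Row gauge = 35/10 = 3.5 rows/cm; 200.5 × 3.5 = 701.75 → 702 rows.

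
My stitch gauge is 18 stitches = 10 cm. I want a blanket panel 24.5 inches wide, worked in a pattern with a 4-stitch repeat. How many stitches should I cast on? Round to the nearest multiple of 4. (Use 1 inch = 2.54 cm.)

24.5 in = 24.5 × 2.54 = 62.23 cm.
18 / 10 = 1.8 sts/cm.
62.23 × 1.8 = 112.01 sts.
→ 112.

Cast on 112 stitches.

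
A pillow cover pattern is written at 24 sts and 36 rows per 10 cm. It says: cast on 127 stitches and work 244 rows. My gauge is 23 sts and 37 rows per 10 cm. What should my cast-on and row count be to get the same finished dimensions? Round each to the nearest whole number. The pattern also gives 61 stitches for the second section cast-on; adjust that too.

Stitches: 127 × 23/24 = 121.71 → 122.
Rows: 244 × 37/36 = 250.78 → 251.
second section cast-on: 61 × 23/24 = 58.46 → 58.

Cast on 122 stitches; work 251 rows; second section cast-on 58 stitches.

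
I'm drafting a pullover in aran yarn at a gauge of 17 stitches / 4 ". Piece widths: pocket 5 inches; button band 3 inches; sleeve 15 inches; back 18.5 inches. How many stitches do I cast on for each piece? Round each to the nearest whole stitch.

pocket 21; button band 13; sleeve 64; back 79.

Rate = 17/4 = 4.25 sts per in.
pocket: 5 × 4.25 = 21.25 → 21.
button band: 3 × 4.25 = 12.75 → 13.
sleeve: 15 × 4.25 = 63.75 → 64.
back: 18.5 × 4.25 = 78.62 → 79.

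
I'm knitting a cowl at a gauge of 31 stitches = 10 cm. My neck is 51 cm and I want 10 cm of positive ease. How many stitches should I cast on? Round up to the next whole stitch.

Finished = 51 + 10 = 61 cm.
31 / 10 = 3.1 sts per cm.
61.00 × 3.1 = 189.10 sts.
→ 190 sts.

190 stitches.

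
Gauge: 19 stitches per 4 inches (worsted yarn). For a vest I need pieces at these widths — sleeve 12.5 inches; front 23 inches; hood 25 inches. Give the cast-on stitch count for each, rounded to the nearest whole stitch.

Rate = 19/4 = 4.75 sts per in.
sleeve: 12.5 × 4.75 = 59.38 → 59.
front: 23 × 4.75 = 109.25 → 109.
hood: 25 × 4.75 = 118.75 → 119.

sleeve 59; front 109; hood 119.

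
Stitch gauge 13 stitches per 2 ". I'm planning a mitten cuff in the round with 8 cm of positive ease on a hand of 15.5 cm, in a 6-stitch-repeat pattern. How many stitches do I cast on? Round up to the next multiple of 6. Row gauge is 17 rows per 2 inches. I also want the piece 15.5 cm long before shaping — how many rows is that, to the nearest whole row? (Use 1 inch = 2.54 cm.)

Finished = 15.5 + 8 = 23.5 cm.
23.5 cm × 1/2.54 = 9.25 inches.
13/2 = 6.5 sts per in; 9.25 × 6.5 = 60.14 sts.
Next multiple of 6 → 66.
15.5 cm = 6.10 inches; × 8.5 = 51.87 → 52 rows.

Cast on 66 stitches; work 52 rows.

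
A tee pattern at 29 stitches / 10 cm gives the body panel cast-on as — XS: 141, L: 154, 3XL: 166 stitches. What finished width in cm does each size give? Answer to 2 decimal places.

XS 48.62 cm; L 53.10 cm; 3XL 57.24 cm.

29/10 = 2.9 sts per cm.
XS: 141 / 2.9 = 48.621 → 48.62 cm.
L: 154 / 2.9 = 53.103 → 53.10 cm.
3XL: 166 / 2.9 = 57.241 → 57.24 cm.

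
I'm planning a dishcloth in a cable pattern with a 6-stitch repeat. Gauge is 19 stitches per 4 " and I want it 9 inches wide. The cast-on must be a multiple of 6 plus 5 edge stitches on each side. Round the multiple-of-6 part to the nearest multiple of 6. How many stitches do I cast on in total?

40 stitches.

19 / 4 = 4.75 sts per inch.
9 × 4.75 = 42.75 sts.
Less 10 edge sts → 32.75 for the repeat.
Nearest multiple of 6: 30.
Add back 10 edge sts → 40.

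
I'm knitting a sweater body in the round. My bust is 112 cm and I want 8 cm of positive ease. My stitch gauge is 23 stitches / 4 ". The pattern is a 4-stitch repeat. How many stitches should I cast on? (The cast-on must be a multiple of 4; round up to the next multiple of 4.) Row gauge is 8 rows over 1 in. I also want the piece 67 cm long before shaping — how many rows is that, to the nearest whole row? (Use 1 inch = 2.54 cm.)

Finished = 112 + 8 = 120 cm.
120 cm × 1/2.54 = 47.24 inches.
23/4 = 5.75 sts per in; 47.24 × 5.75 = 271.65 sts.
Next multiple of 4 → 272.
67 cm = 26.38 inches; × 8 = 211.02 → 211 rows.

Cast on 272 stitches; work 211 rows.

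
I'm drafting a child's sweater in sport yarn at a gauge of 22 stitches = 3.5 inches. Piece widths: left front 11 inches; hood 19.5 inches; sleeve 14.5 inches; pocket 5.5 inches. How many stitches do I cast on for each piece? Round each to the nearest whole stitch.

left front 69; hood 123; sleeve 91; pocket 35.

Rate = 22/3.5 = 6.286 sts per in.
left front: 11 × 6.286 = 69.14 → 69.
hood: 19.5 × 6.286 = 122.57 → 123.
sleeve: 14.5 × 6.286 = 91.14 → 91.
pocket: 5.5 × 6.286 = 34.57 → 35.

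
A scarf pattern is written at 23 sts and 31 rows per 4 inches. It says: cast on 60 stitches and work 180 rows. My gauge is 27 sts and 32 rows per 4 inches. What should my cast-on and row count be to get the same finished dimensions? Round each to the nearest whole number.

Stitches: 60 × 27/23 = 70.43 → 70.
Rows: 180 × 32/31 = 185.81 → 186.

Cast on 70 stitches; work 186 rows.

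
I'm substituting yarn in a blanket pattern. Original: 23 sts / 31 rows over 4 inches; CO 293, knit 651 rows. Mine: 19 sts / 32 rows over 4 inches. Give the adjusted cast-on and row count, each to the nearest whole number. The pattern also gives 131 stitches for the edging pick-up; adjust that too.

Stitches: 293 × 19/23 = 242.04 → 242.
Rows: 651 × 32/31 = 672.00 → 672.
edging pick-up: 131 × 19/23 = 108.22 → 108.

Cast on 242 stitches; work 672 rows; edging pick-up 108 stitches.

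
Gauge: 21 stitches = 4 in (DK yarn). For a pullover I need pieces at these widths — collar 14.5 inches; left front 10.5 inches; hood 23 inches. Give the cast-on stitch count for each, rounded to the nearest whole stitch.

Rate = 21/4 = 5.25 sts per in.
collar: 14.5 × 5.25 = 76.12 → 76.
left front: 10.5 × 5.25 = 55.12 → 55.
hood: 23 × 5.25 = 120.75 → 121.

collar 76; left front 55; hood 121.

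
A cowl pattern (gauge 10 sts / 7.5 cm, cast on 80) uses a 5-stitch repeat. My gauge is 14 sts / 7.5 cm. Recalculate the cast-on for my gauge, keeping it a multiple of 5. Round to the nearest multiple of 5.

80 × 14 / 10 = 112.00.
Nearest multiple of 5: 110.

110 stitches.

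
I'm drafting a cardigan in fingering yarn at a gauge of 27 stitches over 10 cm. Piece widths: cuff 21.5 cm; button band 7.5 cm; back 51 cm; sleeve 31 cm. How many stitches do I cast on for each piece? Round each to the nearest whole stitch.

cuff 58; button band 20; back 138; sleeve 84.

Rate = 27/10 = 2.7 sts per cm.
cuff: 21.5 × 2.7 = 58.05 → 58.
button band: 7.5 × 2.7 = 20.25 → 20.
back: 51 × 2.7 = 137.70 → 138.
sleeve: 31 × 2.7 = 83.70 → 84.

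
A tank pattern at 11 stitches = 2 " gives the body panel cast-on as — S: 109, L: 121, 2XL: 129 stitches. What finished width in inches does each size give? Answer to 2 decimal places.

S 19.82 inches; L 22.00 inches; 2XL 23.45 inches.

11/2 = 5.5 sts per in.
S: 109 / 5.5 = 19.818 → 19.82 in.
L: 121 / 5.5 = 22.000 → 22.00 in.
2XL: 129 / 5.5 = 23.455 → 23.45 in.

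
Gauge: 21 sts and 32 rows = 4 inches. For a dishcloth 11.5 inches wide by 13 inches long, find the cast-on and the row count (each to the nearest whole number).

Stitch gauge = 21/4 = 5.25 sts/in; 11.5 × 5.25 = 60.38 → 60 sts.
Row gauge = 32/4 = 8 rows/in; 13 × 8 = 104.00 → 104 rows.

Cast on 60 stitches and work 104 rows.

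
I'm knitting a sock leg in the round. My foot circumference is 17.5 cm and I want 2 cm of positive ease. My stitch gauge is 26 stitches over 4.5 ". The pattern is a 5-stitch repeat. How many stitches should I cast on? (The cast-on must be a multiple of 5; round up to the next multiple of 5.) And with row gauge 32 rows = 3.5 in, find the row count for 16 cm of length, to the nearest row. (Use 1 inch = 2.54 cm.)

Cast on 45 stitches; work 58 rows.

Finished = 17.5 + 2 = 19.5 cm.
19.5 cm × 1/2.54 = 7.68 inches.
26/4.5 = 5.778 sts per in; 7.68 × 5.778 = 44.36 sts.
Next multiple of 5 → 45.
16 cm = 6.30 inches; × 9.143 = 57.59 → 58 rows.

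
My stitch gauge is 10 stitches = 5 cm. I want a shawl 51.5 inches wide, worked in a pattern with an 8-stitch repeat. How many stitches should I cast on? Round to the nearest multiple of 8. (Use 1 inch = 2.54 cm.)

264 stitches.

51.5 in = 51.5 × 2.54 = 130.81 cm.
10 / 5 = 2 sts/cm.
130.81 × 2 = 261.62 sts.
→ 264.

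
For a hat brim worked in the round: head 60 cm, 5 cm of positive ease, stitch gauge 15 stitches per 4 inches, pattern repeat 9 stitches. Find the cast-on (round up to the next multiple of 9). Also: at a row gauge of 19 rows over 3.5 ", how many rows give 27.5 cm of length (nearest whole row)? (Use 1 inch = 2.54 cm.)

Cast on 99 stitches; work 59 rows.

Finished = 60 + 5 = 65 cm.
65 cm × 1/2.54 = 25.59 inches.
15/4 = 3.75 sts per in; 25.59 × 3.75 = 95.96 sts.
Next multiple of 9 → 99.
27.5 cm = 10.83 inches; × 5.429 = 58.77 → 59 rows.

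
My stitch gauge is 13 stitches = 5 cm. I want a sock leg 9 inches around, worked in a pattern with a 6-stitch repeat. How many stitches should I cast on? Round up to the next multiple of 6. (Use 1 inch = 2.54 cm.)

CO 60 sts.

9 in = 9 × 2.54 = 22.86 cm.
13 / 5 = 2.6 sts/cm.
22.86 × 2.6 = 59.44 sts.
→ 60.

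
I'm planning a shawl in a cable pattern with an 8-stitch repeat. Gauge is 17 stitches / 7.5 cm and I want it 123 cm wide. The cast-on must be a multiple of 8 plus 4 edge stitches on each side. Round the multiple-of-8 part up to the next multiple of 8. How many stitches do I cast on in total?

280 stitches.

17 / 7.5 = 2.267 sts per cm.
123 × 2.267 = 278.80 sts.
Less 8 edge sts → 270.80 for the repeat.
Next multiple of 8: 272.
Add back 8 edge sts → 280.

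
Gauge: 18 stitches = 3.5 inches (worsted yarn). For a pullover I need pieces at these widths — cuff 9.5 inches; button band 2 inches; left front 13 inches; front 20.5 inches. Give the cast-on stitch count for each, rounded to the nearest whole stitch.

cuff 49; button band 10; left front 67; front 105.

Rate = 18/3.5 = 5.143 sts per in.
cuff: 9.5 × 5.143 = 48.86 → 49.
button band: 2 × 5.143 = 10.29 → 10.
left front: 13 × 5.143 = 66.86 → 67.
front: 20.5 × 5.143 = 105.43 → 105.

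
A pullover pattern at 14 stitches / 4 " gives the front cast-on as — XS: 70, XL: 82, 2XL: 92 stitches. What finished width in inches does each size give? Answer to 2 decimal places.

14/4 = 3.5 sts per in.
XS: 70 / 3.5 = 20.000 → 20.00 in.
XL: 82 / 3.5 = 23.429 → 23.43 in.
2XL: 92 / 3.5 = 26.286 → 26.29 in.

XS 20.00 inches; XL 23.43 inches; 2XL 26.29 inches.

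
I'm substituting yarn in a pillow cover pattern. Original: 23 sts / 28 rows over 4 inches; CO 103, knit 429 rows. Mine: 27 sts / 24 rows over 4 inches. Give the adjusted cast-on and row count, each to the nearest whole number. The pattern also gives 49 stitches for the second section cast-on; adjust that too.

Cast on 121 stitches; work 368 rows; second section cast-on 58 stitches.

Stitches: 103 × 27/23 = 120.91 → 121.
Rows: 429 × 24/28 = 367.71 → 368.
second section cast-on: 49 × 27/23 = 57.52 → 58.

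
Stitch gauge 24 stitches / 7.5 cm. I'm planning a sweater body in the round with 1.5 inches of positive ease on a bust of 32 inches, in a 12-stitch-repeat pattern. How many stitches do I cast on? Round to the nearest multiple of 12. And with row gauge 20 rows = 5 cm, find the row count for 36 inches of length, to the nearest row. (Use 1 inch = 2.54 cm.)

Finished = 32 + 1.5 = 33.5 inches.
33.5 inches × 2.54 = 85.09 cm.
24/7.5 = 3.2 sts per cm; 85.09 × 3.2 = 272.29 sts.
Nearest multiple of 12 → 276.
36 inches = 91.44 cm; × 4 = 365.76 → 366 rows.

Cast on 276 stitches; work 366 rows.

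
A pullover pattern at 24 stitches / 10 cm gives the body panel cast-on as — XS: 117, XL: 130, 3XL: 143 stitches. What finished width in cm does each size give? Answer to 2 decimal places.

XS 48.75 cm; XL 54.17 cm; 3XL 59.58 cm.

24/10 = 2.4 sts per cm.
XS: 117 / 2.4 = 48.750 → 48.75 cm.
XL: 130 / 2.4 = 54.167 → 54.17 cm.
3XL: 143 / 2.4 = 59.583 → 59.58 cm.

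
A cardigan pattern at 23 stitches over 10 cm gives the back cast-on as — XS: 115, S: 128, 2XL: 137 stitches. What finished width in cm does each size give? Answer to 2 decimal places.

XS 50.00 cm; S 55.65 cm; 2XL 59.57 cm.

23/10 = 2.3 sts per cm.
XS: 115 / 2.3 = 50.000 → 50.00 cm.
S: 128 / 2.3 = 55.652 → 55.65 cm.
2XL: 137 / 2.3 = 59.565 → 59.57 cm.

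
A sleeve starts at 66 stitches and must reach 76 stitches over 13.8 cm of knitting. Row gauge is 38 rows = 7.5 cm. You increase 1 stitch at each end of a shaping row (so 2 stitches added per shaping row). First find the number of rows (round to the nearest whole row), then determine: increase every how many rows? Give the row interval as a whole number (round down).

Rows = 13.8 × 5.067 = 69.9 → 70 rows.
Stitches to add: 10 → 5 shaping rows (at 2 st each).
70 / 5 = 14.00 → every 14 rows.

Increase every 14th row.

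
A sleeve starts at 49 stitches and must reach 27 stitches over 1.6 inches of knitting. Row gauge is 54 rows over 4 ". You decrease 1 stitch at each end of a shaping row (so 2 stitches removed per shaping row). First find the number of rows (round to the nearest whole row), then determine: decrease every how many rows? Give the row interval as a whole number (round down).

Rows = 1.6 × 13.5 = 21.6 → 22 rows.
Stitches to remove: 22 → 11 shaping rows (at 2 st each).
22 / 11 = 2.00 → every 2 rows.

Decrease every 2nd row.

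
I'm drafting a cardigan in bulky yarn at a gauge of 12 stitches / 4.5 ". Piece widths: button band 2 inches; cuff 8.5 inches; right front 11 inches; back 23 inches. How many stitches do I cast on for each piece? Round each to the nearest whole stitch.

Rate = 12/4.5 = 2.667 sts per in.
button band: 2 × 2.667 = 5.33 → 5.
cuff: 8.5 × 2.667 = 22.67 → 23.
right front: 11 × 2.667 = 29.33 → 29.
back: 23 × 2.667 = 61.33 → 61.

button band 5; cuff 23; right front 29; back 61.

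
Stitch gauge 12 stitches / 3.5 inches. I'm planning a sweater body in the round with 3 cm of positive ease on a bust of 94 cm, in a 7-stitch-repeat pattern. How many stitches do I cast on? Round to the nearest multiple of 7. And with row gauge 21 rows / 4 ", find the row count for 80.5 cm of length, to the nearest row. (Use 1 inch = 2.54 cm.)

Cast on 133 stitches; work 166 rows.

Finished = 94 + 3 = 97 cm.
97 cm × 1/2.54 = 38.19 inches.
12/3.5 = 3.429 sts per in; 38.19 × 3.429 = 130.93 sts.
Nearest multiple of 7 → 133.
80.5 cm = 31.69 inches; × 5.25 = 166.39 → 166 rows.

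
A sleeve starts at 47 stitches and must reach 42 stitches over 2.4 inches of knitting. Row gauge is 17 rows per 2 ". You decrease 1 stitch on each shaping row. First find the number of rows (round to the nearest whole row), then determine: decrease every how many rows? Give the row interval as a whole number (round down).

Decrease every 4th row.

Rows = 2.4 × 8.5 = 20.4 → 20 rows.
Stitches to remove: 5 → 5 shaping rows (at 1 st each).
20 / 5 = 4.00 → every 4 rows.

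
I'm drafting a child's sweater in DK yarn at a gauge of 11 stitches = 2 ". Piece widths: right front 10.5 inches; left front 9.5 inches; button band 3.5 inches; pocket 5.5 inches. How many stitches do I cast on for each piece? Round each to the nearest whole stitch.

right front 58; left front 52; button band 19; pocket 30.

Rate = 11/2 = 5.5 sts per in.
right front: 10.5 × 5.5 = 57.75 → 58.
left front: 9.5 × 5.5 = 52.25 → 52.
button band: 3.5 × 5.5 = 19.25 → 19.
pocket: 5.5 × 5.5 = 30.25 → 30.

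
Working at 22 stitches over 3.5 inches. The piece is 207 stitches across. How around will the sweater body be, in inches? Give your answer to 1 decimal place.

32.9 inches.

22 stitches / 3.5 inch = 6.286 stitches per inch.
207 / 6.286 = 32.93 inches.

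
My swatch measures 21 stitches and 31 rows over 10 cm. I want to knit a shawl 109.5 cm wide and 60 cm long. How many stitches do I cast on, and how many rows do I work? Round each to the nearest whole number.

Stitch gauge = 21/10 = 2.1 sts/cm; 109.5 × 2.1 = 229.95 → 230 sts.
Row gauge = 31/10 = 3.1 rows/cm; 60 × 3.1 = 186.00 → 186 rows.

Cast on 230 stitches and work 186 rows.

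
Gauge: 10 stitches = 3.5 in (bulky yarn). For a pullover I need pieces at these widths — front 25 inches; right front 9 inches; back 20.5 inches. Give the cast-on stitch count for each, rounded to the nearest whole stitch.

Rate = 10/3.5 = 2.857 sts per in.
front: 25 × 2.857 = 71.43 → 71.
right front: 9 × 2.857 = 25.71 → 26.
back: 20.5 × 2.857 = 58.57 → 59.

front 71; right front 26; back 59.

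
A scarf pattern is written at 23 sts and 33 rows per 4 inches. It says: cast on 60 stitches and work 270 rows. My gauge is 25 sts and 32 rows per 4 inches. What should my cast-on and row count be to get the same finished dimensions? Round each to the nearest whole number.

Stitches: 60 × 25/23 = 65.22 → 65.
Rows: 270 × 32/33 = 261.82 → 262.

Cast on 65 stitches; work 262 rows.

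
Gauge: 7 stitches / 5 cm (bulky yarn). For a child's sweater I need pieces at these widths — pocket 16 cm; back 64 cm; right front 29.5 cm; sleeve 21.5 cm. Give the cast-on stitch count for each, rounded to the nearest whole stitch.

Rate = 7/5 = 1.4 sts per cm.
pocket: 16 × 1.4 = 22.40 → 22.
back: 64 × 1.4 = 89.60 → 90.
right front: 29.5 × 1.4 = 41.30 → 41.
sleeve: 21.5 × 1.4 = 30.10 → 30.

pocket 22; back 90; right front 41; sleeve 30.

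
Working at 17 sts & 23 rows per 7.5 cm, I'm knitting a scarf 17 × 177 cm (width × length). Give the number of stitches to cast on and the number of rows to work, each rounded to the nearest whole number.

Cast on 39 stitches and work 543 rows.

Stitch gauge = 17/7.5 = 2.267 sts/cm; 17 × 2.267 = 38.53 → 39 sts.
Row gauge = 23/7.5 = 3.067 rows/cm; 177 × 3.067 = 542.80 → 543 rows.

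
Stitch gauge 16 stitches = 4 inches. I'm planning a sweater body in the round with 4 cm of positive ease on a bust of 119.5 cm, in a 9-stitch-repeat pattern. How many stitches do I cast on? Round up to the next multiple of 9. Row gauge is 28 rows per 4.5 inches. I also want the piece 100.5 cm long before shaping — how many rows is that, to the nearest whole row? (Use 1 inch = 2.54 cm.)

Cast on 198 stitches; work 246 rows.

Finished = 119.5 + 4 = 123.5 cm.
123.5 cm × 1/2.54 = 48.62 inches.
16/4 = 4 sts per in; 48.62 × 4 = 194.49 sts.
Next multiple of 9 → 198.
100.5 cm = 39.57 inches; × 6.222 = 246.19 → 246 rows.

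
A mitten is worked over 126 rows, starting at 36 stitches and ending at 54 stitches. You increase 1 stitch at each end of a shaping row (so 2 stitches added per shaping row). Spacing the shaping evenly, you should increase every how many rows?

Stitches to add: |54 − 36| = 18.
Shaping rows needed: 18 / 2 = 9.
126 rows / 9 = every 14 rows.

Increase every 14th row.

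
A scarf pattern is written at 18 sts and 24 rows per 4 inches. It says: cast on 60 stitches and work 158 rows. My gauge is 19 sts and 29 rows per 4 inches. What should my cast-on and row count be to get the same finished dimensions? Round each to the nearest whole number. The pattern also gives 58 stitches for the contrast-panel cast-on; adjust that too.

Stitches: 60 × 19/18 = 63.33 → 63.
Rows: 158 × 29/24 = 190.92 → 191.
contrast-panel cast-on: 58 × 19/18 = 61.22 → 61.

Cast on 63 stitches; work 191 rows; contrast-panel cast-on 61 stitches.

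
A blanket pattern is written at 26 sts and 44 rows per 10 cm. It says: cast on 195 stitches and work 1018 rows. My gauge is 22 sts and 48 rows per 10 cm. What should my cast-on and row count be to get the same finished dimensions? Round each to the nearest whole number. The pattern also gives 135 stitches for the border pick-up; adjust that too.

Stitches: 195 × 22/26 = 165.00 → 165.
Rows: 1018 × 48/44 = 1110.55 → 1111.
border pick-up: 135 × 22/26 = 114.23 → 114.

Cast on 165 stitches; work 1111 rows; border pick-up 114 stitches.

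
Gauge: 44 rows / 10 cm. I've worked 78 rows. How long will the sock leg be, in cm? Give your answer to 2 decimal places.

44 rows / 10 cm = 4.4 rows per cm.
78 / 4.4 = 17.727 cm.

17.73 cm.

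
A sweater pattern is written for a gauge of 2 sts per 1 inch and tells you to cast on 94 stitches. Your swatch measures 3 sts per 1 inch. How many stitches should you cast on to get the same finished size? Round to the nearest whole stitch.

Cast on 141 stitches.

Scale factor = 3 / 2 = 1.500.
94 × 3 / 2 = 141.00 sts.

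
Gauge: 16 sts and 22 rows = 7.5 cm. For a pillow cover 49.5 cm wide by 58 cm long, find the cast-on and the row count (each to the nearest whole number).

Cast on 106 stitches and work 170 rows.

Stitch gauge = 16/7.5 = 2.133 sts/cm; 49.5 × 2.133 = 105.60 → 106 sts.
Row gauge = 22/7.5 = 2.933 rows/cm; 58 × 2.933 = 170.13 → 170 rows.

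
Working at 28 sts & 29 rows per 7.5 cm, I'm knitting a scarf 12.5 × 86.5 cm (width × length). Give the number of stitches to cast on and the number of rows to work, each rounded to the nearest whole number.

Stitch gauge = 28/7.5 = 3.733 sts/cm; 12.5 × 3.733 = 46.67 → 47 sts.
Row gauge = 29/7.5 = 3.867 rows/cm; 86.5 × 3.867 = 334.47 → 334 rows.

Cast on 47 stitches and work 334 rows.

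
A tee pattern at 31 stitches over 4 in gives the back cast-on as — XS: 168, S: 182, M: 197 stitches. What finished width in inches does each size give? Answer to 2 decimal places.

31/4 = 7.75 sts per in.
XS: 168 / 7.75 = 21.677 → 21.68 in.
S: 182 / 7.75 = 23.484 → 23.48 in.
M: 197 / 7.75 = 25.419 → 25.42 in.

XS 21.68 inches; S 23.48 inches; M 25.42 inches.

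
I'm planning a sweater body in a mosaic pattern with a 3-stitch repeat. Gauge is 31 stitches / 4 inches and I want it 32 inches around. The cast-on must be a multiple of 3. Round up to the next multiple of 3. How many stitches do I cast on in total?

31 / 4 = 7.75 sts per inch.
32 × 7.75 = 248.00 sts.
Next multiple of 3: 249.

Cast on 249 stitches.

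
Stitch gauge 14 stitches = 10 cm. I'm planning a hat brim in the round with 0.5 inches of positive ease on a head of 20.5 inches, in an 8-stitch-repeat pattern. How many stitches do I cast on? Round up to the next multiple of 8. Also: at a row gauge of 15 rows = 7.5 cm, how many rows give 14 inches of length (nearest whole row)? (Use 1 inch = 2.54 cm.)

Cast on 80 stitches; work 71 rows.

Finished = 20.5 + 0.5 = 21 inches.
21 inches × 2.54 = 53.34 cm.
14/10 = 1.4 sts per cm; 53.34 × 1.4 = 74.68 sts.
Next multiple of 8 → 80.
14 inches = 35.56 cm; × 2 = 71.12 → 71 rows.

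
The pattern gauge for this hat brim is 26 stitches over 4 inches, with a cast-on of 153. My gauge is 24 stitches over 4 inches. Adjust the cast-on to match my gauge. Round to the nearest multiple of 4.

Scale factor = 24 / 26 = 0.923.
153 × 24 / 26 = 141.23 sts.
→ 140 sts.

Cast on 140 stitches.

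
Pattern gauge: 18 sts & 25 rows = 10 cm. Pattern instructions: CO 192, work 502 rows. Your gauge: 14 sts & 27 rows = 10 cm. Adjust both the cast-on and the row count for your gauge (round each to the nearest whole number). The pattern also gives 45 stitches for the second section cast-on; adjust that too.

Stitches: 192 × 14/18 = 149.33 → 149.
Rows: 502 × 27/25 = 542.16 → 542.
second section cast-on: 45 × 14/18 = 35.00 → 35.

Cast on 149 stitches; work 542 rows; second section cast-on 35 stitches.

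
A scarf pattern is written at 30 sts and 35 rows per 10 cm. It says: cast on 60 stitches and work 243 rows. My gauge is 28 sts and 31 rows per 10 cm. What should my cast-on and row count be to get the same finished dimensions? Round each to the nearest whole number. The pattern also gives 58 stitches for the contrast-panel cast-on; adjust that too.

Cast on 56 stitches; work 215 rows; contrast-panel cast-on 54 stitches.

Stitches: 60 × 28/30 = 56.00 → 56.
Rows: 243 × 31/35 = 215.23 → 215.
contrast-panel cast-on: 58 × 28/30 = 54.13 → 54.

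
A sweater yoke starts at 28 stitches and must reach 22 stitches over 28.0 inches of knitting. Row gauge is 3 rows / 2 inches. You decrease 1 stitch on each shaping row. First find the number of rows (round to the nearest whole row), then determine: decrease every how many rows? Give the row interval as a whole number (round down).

Decrease every 7th row.

Rows = 28.0 × 1.5 = 42.0 → 42 rows.
Stitches to remove: 6 → 6 shaping rows (at 1 st each).
42 / 6 = 7.00 → every 7 rows.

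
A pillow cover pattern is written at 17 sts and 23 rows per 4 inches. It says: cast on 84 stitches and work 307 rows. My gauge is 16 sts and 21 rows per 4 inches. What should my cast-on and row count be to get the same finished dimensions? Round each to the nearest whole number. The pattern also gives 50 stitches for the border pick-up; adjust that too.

Stitches: 84 × 16/17 = 79.06 → 79.
Rows: 307 × 21/23 = 280.30 → 280.
border pick-up: 50 × 16/17 = 47.06 → 47.

Cast on 79 stitches; work 280 rows; border pick-up 47 stitches.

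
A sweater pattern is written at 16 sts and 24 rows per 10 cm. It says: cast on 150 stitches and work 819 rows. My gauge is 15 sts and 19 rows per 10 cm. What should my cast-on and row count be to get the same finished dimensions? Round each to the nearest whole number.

Cast on 141 stitches; work 648 rows.

Stitches: 150 × 15/16 = 140.62 → 141.
Rows: 819 × 19/24 = 648.38 → 648.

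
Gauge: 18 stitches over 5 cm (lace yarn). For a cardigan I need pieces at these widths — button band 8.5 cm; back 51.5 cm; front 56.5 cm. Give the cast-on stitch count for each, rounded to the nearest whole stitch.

Rate = 18/5 = 3.6 sts per cm.
button band: 8.5 × 3.6 = 30.60 → 31.
back: 51.5 × 3.6 = 185.40 → 185.
front: 56.5 × 3.6 = 203.40 → 203.

button band 31; back 185; front 203.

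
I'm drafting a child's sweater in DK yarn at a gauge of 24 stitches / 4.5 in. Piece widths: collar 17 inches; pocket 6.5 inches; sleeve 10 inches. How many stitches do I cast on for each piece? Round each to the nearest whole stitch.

Rate = 24/4.5 = 5.333 sts per in.
collar: 17 × 5.333 = 90.67 → 91.
pocket: 6.5 × 5.333 = 34.67 → 35.
sleeve: 10 × 5.333 = 53.33 → 53.

collar 91; pocket 35; sleeve 53.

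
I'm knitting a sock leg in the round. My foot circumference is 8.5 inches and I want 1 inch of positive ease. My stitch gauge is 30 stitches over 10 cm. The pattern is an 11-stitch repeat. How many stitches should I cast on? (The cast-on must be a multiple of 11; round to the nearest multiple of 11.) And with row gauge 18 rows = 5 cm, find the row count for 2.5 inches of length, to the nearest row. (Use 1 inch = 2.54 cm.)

Finished = 8.5 + 1 = 9.5 inches.
9.5 inches × 2.54 = 24.13 cm.
30/10 = 3 sts per cm; 24.13 × 3 = 72.39 sts.
Nearest multiple of 11 → 77.
2.5 inches = 6.35 cm; × 3.6 = 22.86 → 23 rows.

Cast on 77 stitches; work 23 rows.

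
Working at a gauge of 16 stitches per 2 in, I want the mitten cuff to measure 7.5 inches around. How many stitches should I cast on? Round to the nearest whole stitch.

16 stitches / 2 in = 8 stitches per inch.
7.5 × 8 = 60.00 stitches.

60 stitches.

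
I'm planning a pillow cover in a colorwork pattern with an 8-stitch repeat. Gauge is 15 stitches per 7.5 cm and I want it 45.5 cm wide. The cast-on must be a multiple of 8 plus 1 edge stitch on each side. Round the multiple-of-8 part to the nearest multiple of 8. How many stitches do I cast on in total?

Cast on 90 stitches.

15 / 7.5 = 2 sts per cm.
45.5 × 2 = 91.00 sts.
Less 2 edge sts → 89.00 for the repeat.
Nearest multiple of 8: 88.
Add back 2 edge sts → 90.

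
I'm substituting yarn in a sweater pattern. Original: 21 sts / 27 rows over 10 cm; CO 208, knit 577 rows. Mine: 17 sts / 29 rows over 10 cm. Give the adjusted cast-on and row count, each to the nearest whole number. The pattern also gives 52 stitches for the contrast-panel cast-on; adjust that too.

Stitches: 208 × 17/21 = 168.38 → 168.
Rows: 577 × 29/27 = 619.74 → 620.
contrast-panel cast-on: 52 × 17/21 = 42.10 → 42.

Cast on 168 stitches; work 620 rows; contrast-panel cast-on 42 stitches.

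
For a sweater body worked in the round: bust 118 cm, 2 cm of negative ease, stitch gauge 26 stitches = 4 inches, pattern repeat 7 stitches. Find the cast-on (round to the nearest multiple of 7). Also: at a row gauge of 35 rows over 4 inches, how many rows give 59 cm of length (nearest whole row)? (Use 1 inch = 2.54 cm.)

Cast on 294 stitches; work 203 rows.

Finished = 118 − 2 = 116 cm.
116 cm × 1/2.54 = 45.67 inches.
26/4 = 6.5 sts per in; 45.67 × 6.5 = 296.85 sts.
Nearest multiple of 7 → 294.
59 cm = 23.23 inches; × 8.75 = 203.25 → 203 rows.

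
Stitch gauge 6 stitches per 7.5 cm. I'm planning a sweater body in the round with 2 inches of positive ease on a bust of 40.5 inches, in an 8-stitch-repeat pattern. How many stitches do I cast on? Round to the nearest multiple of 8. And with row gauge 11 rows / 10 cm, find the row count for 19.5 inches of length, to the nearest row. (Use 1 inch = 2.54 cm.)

Finished = 40.5 + 2 = 42.5 inches.
42.5 inches × 2.54 = 107.95 cm.
6/7.5 = 0.8 sts per cm; 107.95 × 0.8 = 86.36 sts.
Nearest multiple of 8 → 88.
19.5 inches = 49.53 cm; × 1.1 = 54.48 → 54 rows.

Cast on 88 stitches; work 54 rows.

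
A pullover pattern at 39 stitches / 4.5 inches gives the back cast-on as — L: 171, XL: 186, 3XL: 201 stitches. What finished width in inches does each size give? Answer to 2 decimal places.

L 19.73 inches; XL 21.46 inches; 3XL 23.19 inches.

39/4.5 = 8.667 sts per in.
L: 171 / 8.667 = 19.731 → 19.73 in.
XL: 186 / 8.667 = 21.462 → 21.46 in.
3XL: 201 / 8.667 = 23.192 → 23.19 in.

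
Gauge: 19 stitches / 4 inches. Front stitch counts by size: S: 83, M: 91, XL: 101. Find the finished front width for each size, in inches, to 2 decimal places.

S 17.47 inches; M 19.16 inches; XL 21.26 inches.

19/4 = 4.75 sts per in.
S: 83 / 4.75 = 17.474 → 17.47 in.
M: 91 / 4.75 = 19.158 → 19.16 in.
XL: 101 / 4.75 = 21.263 → 21.26 in.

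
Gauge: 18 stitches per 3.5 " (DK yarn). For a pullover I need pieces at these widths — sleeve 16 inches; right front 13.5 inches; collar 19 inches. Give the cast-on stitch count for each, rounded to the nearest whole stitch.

sleeve 82; right front 69; collar 98.

Rate = 18/3.5 = 5.143 sts per in.
sleeve: 16 × 5.143 = 82.29 → 82.
right front: 13.5 × 5.143 = 69.43 → 69.
collar: 19 × 5.143 = 97.71 → 98.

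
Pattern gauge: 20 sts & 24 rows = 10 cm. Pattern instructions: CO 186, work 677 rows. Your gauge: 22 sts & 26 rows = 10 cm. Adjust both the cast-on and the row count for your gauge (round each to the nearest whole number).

Cast on 205 stitches; work 733 rows.

Stitches: 186 × 22/20 = 204.60 → 205.
Rows: 677 × 26/24 = 733.42 → 733.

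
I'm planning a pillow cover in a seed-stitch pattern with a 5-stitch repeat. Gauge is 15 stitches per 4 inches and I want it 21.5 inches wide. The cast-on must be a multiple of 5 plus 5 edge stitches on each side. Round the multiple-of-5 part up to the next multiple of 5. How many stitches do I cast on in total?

85 stitches.

15 / 4 = 3.75 sts per inch.
21.5 × 3.75 = 80.62 sts.
Less 10 edge sts → 70.62 for the repeat.
Next multiple of 5: 75.
Add back 10 edge sts → 85.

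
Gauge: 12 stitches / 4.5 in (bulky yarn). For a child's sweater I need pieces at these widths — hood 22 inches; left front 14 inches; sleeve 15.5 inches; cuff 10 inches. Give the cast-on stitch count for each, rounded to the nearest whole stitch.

hood 59; left front 37; sleeve 41; cuff 27.

Rate = 12/4.5 = 2.667 sts per in.
hood: 22 × 2.667 = 58.67 → 59.
left front: 14 × 2.667 = 37.33 → 37.
sleeve: 15.5 × 2.667 = 41.33 → 41.
cuff: 10 × 2.667 = 26.67 → 27.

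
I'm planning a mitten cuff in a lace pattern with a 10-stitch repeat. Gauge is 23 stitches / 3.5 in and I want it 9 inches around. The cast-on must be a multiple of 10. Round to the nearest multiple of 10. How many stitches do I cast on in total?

60 stitches.

23 / 3.5 = 6.571 sts per inch.
9 × 6.571 = 59.14 sts.
Nearest multiple of 10: 60.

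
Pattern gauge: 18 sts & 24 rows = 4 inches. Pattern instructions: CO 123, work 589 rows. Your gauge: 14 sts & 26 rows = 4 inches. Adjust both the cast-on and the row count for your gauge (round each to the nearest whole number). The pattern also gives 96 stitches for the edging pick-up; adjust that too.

Cast on 96 stitches; work 638 rows; edging pick-up 75 stitches.

Stitches: 123 × 14/18 = 95.67 → 96.
Rows: 589 × 26/24 = 638.08 → 638.
edging pick-up: 96 × 14/18 = 74.67 → 75.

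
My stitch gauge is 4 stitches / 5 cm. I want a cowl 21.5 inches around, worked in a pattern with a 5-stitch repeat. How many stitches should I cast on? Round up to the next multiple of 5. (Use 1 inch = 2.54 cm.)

21.5 in = 21.5 × 2.54 = 54.61 cm.
4 / 5 = 0.8 sts/cm.
54.61 × 0.8 = 43.69 sts.
→ 45.

Cast on 45 stitches.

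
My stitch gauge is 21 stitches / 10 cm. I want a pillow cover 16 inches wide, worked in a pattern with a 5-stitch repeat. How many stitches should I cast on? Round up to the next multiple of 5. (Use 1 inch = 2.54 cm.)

16 in = 16 × 2.54 = 40.64 cm.
21 / 10 = 2.1 sts/cm.
40.64 × 2.1 = 85.34 sts.
→ 90.

CO 90 sts.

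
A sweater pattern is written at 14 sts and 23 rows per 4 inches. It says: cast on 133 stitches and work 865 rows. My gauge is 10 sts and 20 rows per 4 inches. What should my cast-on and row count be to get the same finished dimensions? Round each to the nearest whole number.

Stitches: 133 × 10/14 = 95.00 → 95.
Rows: 865 × 20/23 = 752.17 → 752.

Cast on 95 stitches; work 752 rows.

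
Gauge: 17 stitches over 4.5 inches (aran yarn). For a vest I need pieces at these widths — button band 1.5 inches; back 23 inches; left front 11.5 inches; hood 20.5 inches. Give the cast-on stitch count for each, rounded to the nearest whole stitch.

Rate = 17/4.5 = 3.778 sts per in.
button band: 1.5 × 3.778 = 5.67 → 6.
back: 23 × 3.778 = 86.89 → 87.
left front: 11.5 × 3.778 = 43.44 → 43.
hood: 20.5 × 3.778 = 77.44 → 77.

button band 6; back 87; left front 43; hood 77.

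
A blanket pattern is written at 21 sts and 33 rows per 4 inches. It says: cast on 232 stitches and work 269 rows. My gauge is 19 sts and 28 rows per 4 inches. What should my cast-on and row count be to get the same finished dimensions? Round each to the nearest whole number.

Stitches: 232 × 19/21 = 209.90 → 210.
Rows: 269 × 28/33 = 228.24 → 228.

Cast on 210 stitches; work 228 rows.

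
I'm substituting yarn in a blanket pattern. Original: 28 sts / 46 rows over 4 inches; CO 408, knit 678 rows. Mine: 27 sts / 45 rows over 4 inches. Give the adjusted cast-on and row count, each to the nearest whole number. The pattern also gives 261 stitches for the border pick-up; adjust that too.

Stitches: 408 × 27/28 = 393.43 → 393.
Rows: 678 × 45/46 = 663.26 → 663.
border pick-up: 261 × 27/28 = 251.68 → 252.

Cast on 393 stitches; work 663 rows; border pick-up 252 stitches.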